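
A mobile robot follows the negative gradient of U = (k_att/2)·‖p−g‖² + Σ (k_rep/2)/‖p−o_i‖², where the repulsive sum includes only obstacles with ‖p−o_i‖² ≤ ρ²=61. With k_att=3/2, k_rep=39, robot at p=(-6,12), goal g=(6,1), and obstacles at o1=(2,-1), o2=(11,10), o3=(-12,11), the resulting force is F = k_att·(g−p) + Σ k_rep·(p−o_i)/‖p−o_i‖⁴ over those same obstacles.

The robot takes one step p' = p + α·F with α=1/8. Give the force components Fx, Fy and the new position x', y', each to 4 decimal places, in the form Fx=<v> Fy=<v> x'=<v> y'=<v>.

Fx=18.1709 Fy=-16.4715 x'=-3.7286 y'=9.9411

F_att = 3/2·(g−p) = 3/2·(12,-11) = (18.0000,-16.5000)
o1: d²=233 > ρ²=61 → inactive
o2: d²=293 > ρ²=61 → inactive
o3: d²=37 ≤ ρ²=61; F_rep = 39·(6,1)/37² = (0.1709,0.0285)
F = F_att + ΣF_rep = (18.1709,-16.4715)
p' = p + 1/8·F = (-3.7286,9.9411)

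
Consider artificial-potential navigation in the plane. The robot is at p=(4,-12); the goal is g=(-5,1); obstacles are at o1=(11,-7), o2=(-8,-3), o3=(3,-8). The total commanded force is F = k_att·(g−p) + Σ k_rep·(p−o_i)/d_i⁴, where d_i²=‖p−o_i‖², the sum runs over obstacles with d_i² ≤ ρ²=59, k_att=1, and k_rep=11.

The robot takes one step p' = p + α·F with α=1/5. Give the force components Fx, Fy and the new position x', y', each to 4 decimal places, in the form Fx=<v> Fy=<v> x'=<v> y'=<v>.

F_att = 1·(g−p) = 1·(-9,13) = (-9.0000,13.0000)
o1: d²=74 > ρ²=59 → inactive
o2: d²=225 > ρ²=59 → inactive
o3: d²=17 ≤ ρ²=59; F_rep = 11·(1,-4)/17² = (0.0381,-0.1522)
F = F_att + ΣF_rep = (-8.9619,12.8478)
p' = p + 1/5·F = (2.2076,-9.4304)

Fx=-8.9619 Fy=12.8478 x'=2.2076 y'=-9.4304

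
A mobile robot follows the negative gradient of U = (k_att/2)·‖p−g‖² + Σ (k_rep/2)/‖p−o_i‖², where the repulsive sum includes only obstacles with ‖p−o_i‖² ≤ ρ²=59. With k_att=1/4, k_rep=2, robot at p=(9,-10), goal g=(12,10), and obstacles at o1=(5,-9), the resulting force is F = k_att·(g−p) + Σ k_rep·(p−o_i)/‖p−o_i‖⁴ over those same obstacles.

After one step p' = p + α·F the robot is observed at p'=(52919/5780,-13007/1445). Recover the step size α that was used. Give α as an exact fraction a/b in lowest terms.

F_att = 1/4·(g−p) = 1/4·(3,20) = (0.7500,5.0000)
o1: d²=17 ≤ ρ²=59; F_rep = 2·(4,-1)/17² = (0.0277,-0.0069)
F = F_att + ΣF_rep = (0.7777,4.9931)
Δp = p'−p = (0.1555,0.9986); α = Δx/Fx = (899/5780) / (899/1156) = 1/5
check: Δy/Fy = (1443/1445) / (1443/289) = 1/5 ✓

α = 1/5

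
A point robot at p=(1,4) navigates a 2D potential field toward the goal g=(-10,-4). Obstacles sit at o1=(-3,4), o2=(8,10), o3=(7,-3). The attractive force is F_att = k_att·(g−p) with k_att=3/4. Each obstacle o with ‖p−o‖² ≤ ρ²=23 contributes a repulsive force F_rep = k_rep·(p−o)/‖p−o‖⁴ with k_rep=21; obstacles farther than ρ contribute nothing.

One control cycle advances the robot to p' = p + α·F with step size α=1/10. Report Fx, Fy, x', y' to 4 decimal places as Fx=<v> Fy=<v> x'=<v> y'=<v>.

F_att = 3/4·(g−p) = 3/4·(-11,-8) = (-8.2500,-6.0000)
o1: d²=16 ≤ ρ²=23; F_rep = 21·(4,0)/16² = (0.3281,0.0000)
o2: d²=85 > ρ²=23 → inactive
o3: d²=85 > ρ²=23 → inactive
F = F_att + ΣF_rep = (-7.9219,-6.0000)
p' = p + 1/10·F = (0.2078,3.4000)

Fx=-7.9219 Fy=-6.0000 x'=0.2078 y'=3.4000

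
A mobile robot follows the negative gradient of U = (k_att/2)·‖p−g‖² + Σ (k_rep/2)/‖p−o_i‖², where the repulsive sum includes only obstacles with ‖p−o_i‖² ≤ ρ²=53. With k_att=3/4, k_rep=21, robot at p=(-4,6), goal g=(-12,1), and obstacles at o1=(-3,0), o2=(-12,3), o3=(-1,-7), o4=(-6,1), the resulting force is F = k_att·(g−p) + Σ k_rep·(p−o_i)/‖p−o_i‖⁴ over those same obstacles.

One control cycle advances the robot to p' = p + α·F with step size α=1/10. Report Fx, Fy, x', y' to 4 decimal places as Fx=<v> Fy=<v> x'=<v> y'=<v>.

Fx=-5.9654 Fy=-3.5331 x'=-4.5965 y'=5.6467

F_att = 3/4·(g−p) = 3/4·(-8,-5) = (-6.0000,-3.7500)
o1: d²=37 ≤ ρ²=53; F_rep = 21·(-1,6)/37² = (-0.0153,0.0920)
o2: d²=73 > ρ²=53 → inactive
o3: d²=178 > ρ²=53 → inactive
o4: d²=29 ≤ ρ²=53; F_rep = 21·(2,5)/29² = (0.0499,0.1249)
F = F_att + ΣF_rep = (-5.9654,-3.5331)
p' = p + 1/10·F = (-4.5965,5.6467)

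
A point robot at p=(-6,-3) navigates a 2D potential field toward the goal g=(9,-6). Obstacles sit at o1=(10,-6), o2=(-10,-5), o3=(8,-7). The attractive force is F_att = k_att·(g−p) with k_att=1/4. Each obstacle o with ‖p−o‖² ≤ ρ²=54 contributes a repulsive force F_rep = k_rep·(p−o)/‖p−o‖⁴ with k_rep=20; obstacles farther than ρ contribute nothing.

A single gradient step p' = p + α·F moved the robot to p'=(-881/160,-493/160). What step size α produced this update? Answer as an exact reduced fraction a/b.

α = 1/8

F_att = 1/4·(g−p) = 1/4·(15,-3) = (3.7500,-0.7500)
o1: d²=265 > ρ²=54 → inactive
o2: d²=20 ≤ ρ²=54; F_rep = 20·(4,2)/20² = (0.2000,0.1000)
o3: d²=212 > ρ²=54 → inactive
F = F_att + ΣF_rep = (3.9500,-0.6500)
Δp = p'−p = (0.4938,-0.0813); α = Δx/Fx = (79/160) / (79/20) = 1/8
check: Δy/Fy = (-13/160) / (-13/20) = 1/8 ✓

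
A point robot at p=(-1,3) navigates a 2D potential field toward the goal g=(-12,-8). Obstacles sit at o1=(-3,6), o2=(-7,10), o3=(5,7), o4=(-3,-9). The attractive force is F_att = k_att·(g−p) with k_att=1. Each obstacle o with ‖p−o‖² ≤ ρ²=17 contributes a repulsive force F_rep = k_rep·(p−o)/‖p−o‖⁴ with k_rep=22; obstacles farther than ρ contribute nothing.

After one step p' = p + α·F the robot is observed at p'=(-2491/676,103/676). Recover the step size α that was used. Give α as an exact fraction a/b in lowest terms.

α = 1/4

F_att = 1·(g−p) = 1·(-11,-11) = (-11.0000,-11.0000)
o1: d²=13 ≤ ρ²=17; F_rep = 22·(2,-3)/13² = (0.2604,-0.3905)
o2: d²=85 > ρ²=17 → inactive
o3: d²=52 > ρ²=17 → inactive
o4: d²=148 > ρ²=17 → inactive
F = F_att + ΣF_rep = (-10.7396,-11.3905)
Δp = p'−p = (-2.6849,-2.8476); α = Δx/Fx = (-1815/676) / (-1815/169) = 1/4
check: Δy/Fy = (-1925/676) / (-1925/169) = 1/4 ✓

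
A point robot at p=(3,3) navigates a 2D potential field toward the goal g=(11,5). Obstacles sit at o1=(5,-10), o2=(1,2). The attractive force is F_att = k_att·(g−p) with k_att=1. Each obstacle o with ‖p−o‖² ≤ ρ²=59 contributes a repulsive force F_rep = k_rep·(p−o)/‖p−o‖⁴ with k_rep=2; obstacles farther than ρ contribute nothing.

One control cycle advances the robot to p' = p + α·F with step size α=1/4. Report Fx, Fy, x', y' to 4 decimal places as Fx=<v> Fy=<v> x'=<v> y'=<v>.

F_att = 1·(g−p) = 1·(8,2) = (8.0000,2.0000)
o1: d²=173 > ρ²=59 → inactive
o2: d²=5 ≤ ρ²=59; F_rep = 2·(2,1)/5² = (0.1600,0.0800)
F = F_att + ΣF_rep = (8.1600,2.0800)
p' = p + 1/4·F = (5.0400,3.5200)

Fx=8.1600 Fy=2.0800 x'=5.0400 y'=3.5200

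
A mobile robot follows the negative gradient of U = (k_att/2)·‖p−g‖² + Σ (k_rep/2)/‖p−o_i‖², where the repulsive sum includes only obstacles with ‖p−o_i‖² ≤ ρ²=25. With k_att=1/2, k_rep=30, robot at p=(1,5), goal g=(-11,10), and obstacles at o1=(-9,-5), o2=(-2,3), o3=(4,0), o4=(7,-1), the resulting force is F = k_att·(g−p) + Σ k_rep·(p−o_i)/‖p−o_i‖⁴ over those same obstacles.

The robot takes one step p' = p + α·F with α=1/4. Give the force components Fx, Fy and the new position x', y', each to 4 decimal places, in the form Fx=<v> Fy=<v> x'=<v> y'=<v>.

Fx=-5.4675 Fy=2.8550 x'=-0.3669 y'=5.7138

F_att = 1/2·(g−p) = 1/2·(-12,5) = (-6.0000,2.5000)
o1: d²=200 > ρ²=25 → inactive
o2: d²=13 ≤ ρ²=25; F_rep = 30·(3,2)/13² = (0.5325,0.3550)
o3: d²=34 > ρ²=25 → inactive
o4: d²=72 > ρ²=25 → inactive
F = F_att + ΣF_rep = (-5.4675,2.8550)
p' = p + 1/4·F = (-0.3669,5.7138)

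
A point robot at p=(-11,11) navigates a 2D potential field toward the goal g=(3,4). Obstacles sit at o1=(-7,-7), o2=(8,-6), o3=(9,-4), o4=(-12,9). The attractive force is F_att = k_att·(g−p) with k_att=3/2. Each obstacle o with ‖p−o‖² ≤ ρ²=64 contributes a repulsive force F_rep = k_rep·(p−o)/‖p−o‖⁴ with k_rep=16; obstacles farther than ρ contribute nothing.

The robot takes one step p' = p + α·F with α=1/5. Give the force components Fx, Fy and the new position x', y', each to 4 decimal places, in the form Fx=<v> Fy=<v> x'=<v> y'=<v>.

F_att = 3/2·(g−p) = 3/2·(14,-7) = (21.0000,-10.5000)
o1: d²=340 > ρ²=64 → inactive
o2: d²=650 > ρ²=64 → inactive
o3: d²=625 > ρ²=64 → inactive
o4: d²=5 ≤ ρ²=64; F_rep = 16·(1,2)/5² = (0.6400,1.2800)
F = F_att + ΣF_rep = (21.6400,-9.2200)
p' = p + 1/5·F = (-6.6720,9.1560)

Fx=21.6400 Fy=-9.2200 x'=-6.6720 y'=9.1560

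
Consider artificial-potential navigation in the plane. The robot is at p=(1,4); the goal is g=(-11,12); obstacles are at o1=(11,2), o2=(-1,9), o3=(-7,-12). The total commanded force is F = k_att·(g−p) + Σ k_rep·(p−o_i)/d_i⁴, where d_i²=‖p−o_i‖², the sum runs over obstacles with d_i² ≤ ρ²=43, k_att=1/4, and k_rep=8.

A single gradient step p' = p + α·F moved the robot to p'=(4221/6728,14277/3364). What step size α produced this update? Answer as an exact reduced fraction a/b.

F_att = 1/4·(g−p) = 1/4·(-12,8) = (-3.0000,2.0000)
o1: d²=104 > ρ²=43 → inactive
o2: d²=29 ≤ ρ²=43; F_rep = 8·(2,-5)/29² = (0.0190,-0.0476)
o3: d²=320 > ρ²=43 → inactive
F = F_att + ΣF_rep = (-2.9810,1.9524)
Δp = p'−p = (-0.3726,0.2441); α = Δx/Fx = (-2507/6728) / (-2507/841) = 1/8
check: Δy/Fy = (821/3364) / (1642/841) = 1/8 ✓

α = 1/8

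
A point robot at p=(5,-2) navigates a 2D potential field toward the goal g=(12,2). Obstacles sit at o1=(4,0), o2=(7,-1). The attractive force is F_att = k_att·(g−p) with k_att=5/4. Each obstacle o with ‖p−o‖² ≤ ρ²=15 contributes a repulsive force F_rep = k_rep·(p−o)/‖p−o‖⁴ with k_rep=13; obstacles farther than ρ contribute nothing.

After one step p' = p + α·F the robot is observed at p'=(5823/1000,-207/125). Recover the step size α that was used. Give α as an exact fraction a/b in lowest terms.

F_att = 5/4·(g−p) = 5/4·(7,4) = (8.7500,5.0000)
o1: d²=5 ≤ ρ²=15; F_rep = 13·(1,-2)/5² = (0.5200,-1.0400)
o2: d²=5 ≤ ρ²=15; F_rep = 13·(-2,-1)/5² = (-1.0400,-0.5200)
F = F_att + ΣF_rep = (8.2300,3.4400)
Δp = p'−p = (0.8230,0.3440); α = Δx/Fx = (823/1000) / (823/100) = 1/10
check: Δy/Fy = (43/125) / (86/25) = 1/10 ✓

α = 1/10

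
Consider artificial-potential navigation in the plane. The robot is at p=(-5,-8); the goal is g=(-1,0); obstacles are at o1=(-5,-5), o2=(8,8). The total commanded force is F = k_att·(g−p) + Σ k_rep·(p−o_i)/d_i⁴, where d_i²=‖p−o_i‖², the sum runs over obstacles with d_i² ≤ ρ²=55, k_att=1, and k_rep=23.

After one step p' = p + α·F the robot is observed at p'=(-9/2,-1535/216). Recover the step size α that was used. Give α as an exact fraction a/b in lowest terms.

F_att = 1·(g−p) = 1·(4,8) = (4.0000,8.0000)
o1: d²=9 ≤ ρ²=55; F_rep = 23·(0,-3)/9² = (0.0000,-0.8519)
o2: d²=425 > ρ²=55 → inactive
F = F_att + ΣF_rep = (4.0000,7.1481)
Δp = p'−p = (0.5000,0.8935); α = Δx/Fx = (1/2) / (4) = 1/8
check: Δy/Fy = (193/216) / (193/27) = 1/8 ✓

α = 1/8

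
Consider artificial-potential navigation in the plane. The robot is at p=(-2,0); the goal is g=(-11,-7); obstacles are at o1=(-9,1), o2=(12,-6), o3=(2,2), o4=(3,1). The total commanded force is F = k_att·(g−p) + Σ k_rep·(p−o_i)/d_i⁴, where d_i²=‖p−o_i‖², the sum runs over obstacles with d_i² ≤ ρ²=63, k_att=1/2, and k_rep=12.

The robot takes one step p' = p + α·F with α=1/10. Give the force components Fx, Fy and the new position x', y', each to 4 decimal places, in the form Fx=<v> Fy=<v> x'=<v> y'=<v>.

Fx=-4.6752 Fy=-3.5826 x'=-2.4675 y'=-0.3583

F_att = 1/2·(g−p) = 1/2·(-9,-7) = (-4.5000,-3.5000)
o1: d²=50 ≤ ρ²=63; F_rep = 12·(7,-1)/50² = (0.0336,-0.0048)
o2: d²=232 > ρ²=63 → inactive
o3: d²=20 ≤ ρ²=63; F_rep = 12·(-4,-2)/20² = (-0.1200,-0.0600)
o4: d²=26 ≤ ρ²=63; F_rep = 12·(-5,-1)/26² = (-0.0888,-0.0178)
F = F_att + ΣF_rep = (-4.6752,-3.5826)
p' = p + 1/10·F = (-2.4675,-0.3583)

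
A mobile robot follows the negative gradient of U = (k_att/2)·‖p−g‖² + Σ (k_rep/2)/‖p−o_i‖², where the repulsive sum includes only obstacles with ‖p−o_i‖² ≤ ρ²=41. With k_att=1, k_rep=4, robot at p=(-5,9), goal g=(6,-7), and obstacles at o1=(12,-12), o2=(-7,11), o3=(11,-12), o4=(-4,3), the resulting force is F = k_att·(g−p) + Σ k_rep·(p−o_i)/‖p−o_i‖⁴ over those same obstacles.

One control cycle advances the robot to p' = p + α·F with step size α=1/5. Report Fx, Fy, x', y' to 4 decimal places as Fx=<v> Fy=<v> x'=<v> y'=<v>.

Fx=11.1221 Fy=-16.1075 x'=-2.7756 y'=5.7785

F_att = 1·(g−p) = 1·(11,-16) = (11.0000,-16.0000)
o1: d²=730 > ρ²=41 → inactive
o2: d²=8 ≤ ρ²=41; F_rep = 4·(2,-2)/8² = (0.1250,-0.1250)
o3: d²=697 > ρ²=41 → inactive
o4: d²=37 ≤ ρ²=41; F_rep = 4·(-1,6)/37² = (-0.0029,0.0175)
F = F_att + ΣF_rep = (11.1221,-16.1075)
p' = p + 1/5·F = (-2.7756,5.7785)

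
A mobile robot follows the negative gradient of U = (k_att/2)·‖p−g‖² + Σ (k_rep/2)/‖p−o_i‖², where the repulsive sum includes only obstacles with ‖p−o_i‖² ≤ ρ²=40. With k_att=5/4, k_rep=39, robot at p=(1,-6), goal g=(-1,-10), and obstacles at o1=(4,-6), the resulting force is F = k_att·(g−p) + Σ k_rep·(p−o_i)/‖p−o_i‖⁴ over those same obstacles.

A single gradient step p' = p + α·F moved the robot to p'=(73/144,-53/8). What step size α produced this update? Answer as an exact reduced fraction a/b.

F_att = 5/4·(g−p) = 5/4·(-2,-4) = (-2.5000,-5.0000)
o1: d²=9 ≤ ρ²=40; F_rep = 39·(-3,0)/9² = (-1.4444,0.0000)
F = F_att + ΣF_rep = (-3.9444,-5.0000)
Δp = p'−p = (-0.4931,-0.6250); α = Δx/Fx = (-71/144) / (-71/18) = 1/8
check: Δy/Fy = (-5/8) / (-5) = 1/8 ✓

α = 1/8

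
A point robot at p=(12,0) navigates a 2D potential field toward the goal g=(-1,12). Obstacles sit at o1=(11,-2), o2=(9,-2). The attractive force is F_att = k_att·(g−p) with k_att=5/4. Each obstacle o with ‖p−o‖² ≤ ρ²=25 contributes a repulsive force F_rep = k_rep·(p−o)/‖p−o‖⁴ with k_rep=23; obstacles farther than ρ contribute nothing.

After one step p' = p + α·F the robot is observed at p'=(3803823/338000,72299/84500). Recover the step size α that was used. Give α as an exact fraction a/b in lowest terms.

F_att = 5/4·(g−p) = 5/4·(-13,12) = (-16.2500,15.0000)
o1: d²=5 ≤ ρ²=25; F_rep = 23·(1,2)/5² = (0.9200,1.8400)
o2: d²=13 ≤ ρ²=25; F_rep = 23·(3,2)/13² = (0.4083,0.2722)
F = F_att + ΣF_rep = (-14.9217,17.1122)
Δp = p'−p = (-0.7461,0.8556); α = Δx/Fx = (-252177/338000) / (-252177/16900) = 1/20
check: Δy/Fy = (72299/84500) / (72299/4225) = 1/20 ✓

α = 1/20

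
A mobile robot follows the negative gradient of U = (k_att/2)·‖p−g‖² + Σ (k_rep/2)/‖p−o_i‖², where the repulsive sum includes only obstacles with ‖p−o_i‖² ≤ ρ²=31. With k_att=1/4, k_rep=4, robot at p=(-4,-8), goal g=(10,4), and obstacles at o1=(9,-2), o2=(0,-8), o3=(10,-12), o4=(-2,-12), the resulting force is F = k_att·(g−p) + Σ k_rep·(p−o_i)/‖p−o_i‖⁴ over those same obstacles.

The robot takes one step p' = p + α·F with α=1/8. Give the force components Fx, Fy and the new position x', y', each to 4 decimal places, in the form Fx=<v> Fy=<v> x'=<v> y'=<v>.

Fx=3.4175 Fy=3.0400 x'=-3.5728 y'=-7.6200

F_att = 1/4·(g−p) = 1/4·(14,12) = (3.5000,3.0000)
o1: d²=205 > ρ²=31 → inactive
o2: d²=16 ≤ ρ²=31; F_rep = 4·(-4,0)/16² = (-0.0625,0.0000)
o3: d²=212 > ρ²=31 → inactive
o4: d²=20 ≤ ρ²=31; F_rep = 4·(-2,4)/20² = (-0.0200,0.0400)
F = F_att + ΣF_rep = (3.4175,3.0400)
p' = p + 1/8·F = (-3.5728,-7.6200)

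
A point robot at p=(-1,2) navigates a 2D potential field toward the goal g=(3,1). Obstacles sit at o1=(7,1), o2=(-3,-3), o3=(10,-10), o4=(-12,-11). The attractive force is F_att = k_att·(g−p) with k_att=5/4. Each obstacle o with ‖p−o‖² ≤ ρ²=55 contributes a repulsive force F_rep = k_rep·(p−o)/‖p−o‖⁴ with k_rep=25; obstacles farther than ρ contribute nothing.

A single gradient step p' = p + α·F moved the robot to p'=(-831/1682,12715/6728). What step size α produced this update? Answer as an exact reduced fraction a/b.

α = 1/10

F_att = 5/4·(g−p) = 5/4·(4,-1) = (5.0000,-1.2500)
o1: d²=65 > ρ²=55 → inactive
o2: d²=29 ≤ ρ²=55; F_rep = 25·(2,5)/29² = (0.0595,0.1486)
o3: d²=265 > ρ²=55 → inactive
o4: d²=290 > ρ²=55 → inactive
F = F_att + ΣF_rep = (5.0595,-1.1014)
Δp = p'−p = (0.5059,-0.1101); α = Δx/Fx = (851/1682) / (4255/841) = 1/10
check: Δy/Fy = (-741/6728) / (-3705/3364) = 1/10 ✓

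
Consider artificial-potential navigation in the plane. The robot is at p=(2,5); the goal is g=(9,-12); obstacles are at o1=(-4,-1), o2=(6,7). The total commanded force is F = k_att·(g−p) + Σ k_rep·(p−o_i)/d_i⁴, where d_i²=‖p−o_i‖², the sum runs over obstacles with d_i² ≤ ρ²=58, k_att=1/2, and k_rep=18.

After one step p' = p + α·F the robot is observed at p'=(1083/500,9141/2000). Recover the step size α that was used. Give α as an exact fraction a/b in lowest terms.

α = 1/20

F_att = 1/2·(g−p) = 1/2·(7,-17) = (3.5000,-8.5000)
o1: d²=72 > ρ²=58 → inactive
o2: d²=20 ≤ ρ²=58; F_rep = 18·(-4,-2)/20² = (-0.1800,-0.0900)
F = F_att + ΣF_rep = (3.3200,-8.5900)
Δp = p'−p = (0.1660,-0.4295); α = Δx/Fx = (83/500) / (83/25) = 1/20
check: Δy/Fy = (-859/2000) / (-859/100) = 1/20 ✓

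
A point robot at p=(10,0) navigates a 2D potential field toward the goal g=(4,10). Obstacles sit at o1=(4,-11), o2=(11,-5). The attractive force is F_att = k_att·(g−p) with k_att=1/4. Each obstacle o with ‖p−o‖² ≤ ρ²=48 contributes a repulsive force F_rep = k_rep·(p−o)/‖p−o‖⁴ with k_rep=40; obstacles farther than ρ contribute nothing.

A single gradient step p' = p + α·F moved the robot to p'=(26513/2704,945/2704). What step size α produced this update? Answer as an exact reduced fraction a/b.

α = 1/8

F_att = 1/4·(g−p) = 1/4·(-6,10) = (-1.5000,2.5000)
o1: d²=157 > ρ²=48 → inactive
o2: d²=26 ≤ ρ²=48; F_rep = 40·(-1,5)/26² = (-0.0592,0.2959)
F = F_att + ΣF_rep = (-1.5592,2.7959)
Δp = p'−p = (-0.1949,0.3495); α = Δx/Fx = (-527/2704) / (-527/338) = 1/8
check: Δy/Fy = (945/2704) / (945/338) = 1/8 ✓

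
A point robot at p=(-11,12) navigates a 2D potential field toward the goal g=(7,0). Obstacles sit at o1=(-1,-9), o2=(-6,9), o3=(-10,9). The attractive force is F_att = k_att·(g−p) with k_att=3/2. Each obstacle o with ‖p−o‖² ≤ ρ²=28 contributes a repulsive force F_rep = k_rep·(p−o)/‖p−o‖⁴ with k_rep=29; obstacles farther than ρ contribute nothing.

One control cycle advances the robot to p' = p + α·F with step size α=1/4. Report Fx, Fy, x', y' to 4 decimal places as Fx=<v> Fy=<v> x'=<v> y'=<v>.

Fx=26.7100 Fy=-17.1300 x'=-4.3225 y'=7.7175

F_att = 3/2·(g−p) = 3/2·(18,-12) = (27.0000,-18.0000)
o1: d²=541 > ρ²=28 → inactive
o2: d²=34 > ρ²=28 → inactive
o3: d²=10 ≤ ρ²=28; F_rep = 29·(-1,3)/10² = (-0.2900,0.8700)
F = F_att + ΣF_rep = (26.7100,-17.1300)
p' = p + 1/4·F = (-4.3225,7.7175)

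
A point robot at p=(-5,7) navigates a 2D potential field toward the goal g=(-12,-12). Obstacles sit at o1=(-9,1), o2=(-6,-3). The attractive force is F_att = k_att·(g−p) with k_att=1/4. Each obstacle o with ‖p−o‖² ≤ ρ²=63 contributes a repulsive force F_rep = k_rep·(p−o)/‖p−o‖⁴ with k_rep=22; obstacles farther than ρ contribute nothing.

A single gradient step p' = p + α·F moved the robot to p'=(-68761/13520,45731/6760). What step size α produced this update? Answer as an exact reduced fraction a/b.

F_att = 1/4·(g−p) = 1/4·(-7,-19) = (-1.7500,-4.7500)
o1: d²=52 ≤ ρ²=63; F_rep = 22·(4,6)/52² = (0.0325,0.0488)
o2: d²=101 > ρ²=63 → inactive
F = F_att + ΣF_rep = (-1.7175,-4.7012)
Δp = p'−p = (-0.0859,-0.2351); α = Δx/Fx = (-1161/13520) / (-1161/676) = 1/20
check: Δy/Fy = (-1589/6760) / (-1589/338) = 1/20 ✓

α = 1/20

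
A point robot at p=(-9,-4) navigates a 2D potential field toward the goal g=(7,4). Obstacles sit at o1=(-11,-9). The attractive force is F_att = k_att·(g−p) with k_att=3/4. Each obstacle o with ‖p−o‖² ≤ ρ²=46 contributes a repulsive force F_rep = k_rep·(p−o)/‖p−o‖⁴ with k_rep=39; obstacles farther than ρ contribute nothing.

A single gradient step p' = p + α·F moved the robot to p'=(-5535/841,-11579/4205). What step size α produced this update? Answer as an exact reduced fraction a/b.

F_att = 3/4·(g−p) = 3/4·(16,8) = (12.0000,6.0000)
o1: d²=29 ≤ ρ²=46; F_rep = 39·(2,5)/29² = (0.0927,0.2319)
F = F_att + ΣF_rep = (12.0927,6.2319)
Δp = p'−p = (2.4185,1.2464); α = Δx/Fx = (2034/841) / (10170/841) = 1/5
check: Δy/Fy = (5241/4205) / (5241/841) = 1/5 ✓

α = 1/5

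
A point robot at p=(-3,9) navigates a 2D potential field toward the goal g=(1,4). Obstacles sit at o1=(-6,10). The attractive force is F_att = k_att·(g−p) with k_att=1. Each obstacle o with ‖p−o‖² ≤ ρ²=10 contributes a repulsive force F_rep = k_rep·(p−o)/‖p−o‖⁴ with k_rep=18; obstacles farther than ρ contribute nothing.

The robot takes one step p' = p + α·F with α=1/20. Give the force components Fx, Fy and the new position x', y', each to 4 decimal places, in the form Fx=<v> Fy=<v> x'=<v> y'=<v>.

F_att = 1·(g−p) = 1·(4,-5) = (4.0000,-5.0000)
o1: d²=10 ≤ ρ²=10; F_rep = 18·(3,-1)/10² = (0.5400,-0.1800)
F = F_att + ΣF_rep = (4.5400,-5.1800)
p' = p + 1/20·F = (-2.7730,8.7410)

Fx=4.5400 Fy=-5.1800 x'=-2.7730 y'=8.7410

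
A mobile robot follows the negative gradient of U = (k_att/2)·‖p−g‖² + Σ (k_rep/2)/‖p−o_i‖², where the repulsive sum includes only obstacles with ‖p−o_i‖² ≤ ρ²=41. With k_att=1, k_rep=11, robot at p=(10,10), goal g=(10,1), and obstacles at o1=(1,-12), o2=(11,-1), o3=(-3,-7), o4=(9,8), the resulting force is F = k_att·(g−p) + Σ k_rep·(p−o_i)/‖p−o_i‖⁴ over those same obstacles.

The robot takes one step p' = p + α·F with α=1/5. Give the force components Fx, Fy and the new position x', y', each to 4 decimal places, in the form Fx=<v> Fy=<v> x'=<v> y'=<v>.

F_att = 1·(g−p) = 1·(0,-9) = (0.0000,-9.0000)
o1: d²=565 > ρ²=41 → inactive
o2: d²=122 > ρ²=41 → inactive
o3: d²=458 > ρ²=41 → inactive
o4: d²=5 ≤ ρ²=41; F_rep = 11·(1,2)/5² = (0.4400,0.8800)
F = F_att + ΣF_rep = (0.4400,-8.1200)
p' = p + 1/5·F = (10.0880,8.3760)

Fx=0.4400 Fy=-8.1200 x'=10.0880 y'=8.3760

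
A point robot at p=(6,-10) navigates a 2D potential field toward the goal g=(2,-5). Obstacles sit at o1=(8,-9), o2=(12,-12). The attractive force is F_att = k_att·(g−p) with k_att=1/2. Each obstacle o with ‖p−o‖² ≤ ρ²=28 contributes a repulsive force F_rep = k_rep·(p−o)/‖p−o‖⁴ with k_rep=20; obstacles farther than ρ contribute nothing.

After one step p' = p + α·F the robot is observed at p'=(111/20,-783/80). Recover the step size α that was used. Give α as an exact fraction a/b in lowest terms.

F_att = 1/2·(g−p) = 1/2·(-4,5) = (-2.0000,2.5000)
o1: d²=5 ≤ ρ²=28; F_rep = 20·(-2,-1)/5² = (-1.6000,-0.8000)
o2: d²=40 > ρ²=28 → inactive
F = F_att + ΣF_rep = (-3.6000,1.7000)
Δp = p'−p = (-0.4500,0.2125); α = Δx/Fx = (-9/20) / (-18/5) = 1/8
check: Δy/Fy = (17/80) / (17/10) = 1/8 ✓

α = 1/8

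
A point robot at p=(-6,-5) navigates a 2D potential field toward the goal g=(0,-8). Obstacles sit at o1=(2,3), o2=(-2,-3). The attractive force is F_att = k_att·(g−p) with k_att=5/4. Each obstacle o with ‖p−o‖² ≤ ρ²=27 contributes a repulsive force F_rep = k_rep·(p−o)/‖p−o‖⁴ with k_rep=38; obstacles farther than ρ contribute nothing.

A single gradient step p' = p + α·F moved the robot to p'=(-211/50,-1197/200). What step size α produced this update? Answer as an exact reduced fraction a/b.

α = 1/4

F_att = 5/4·(g−p) = 5/4·(6,-3) = (7.5000,-3.7500)
o1: d²=128 > ρ²=27 → inactive
o2: d²=20 ≤ ρ²=27; F_rep = 38·(-4,-2)/20² = (-0.3800,-0.1900)
F = F_att + ΣF_rep = (7.1200,-3.9400)
Δp = p'−p = (1.7800,-0.9850); α = Δx/Fx = (89/50) / (178/25) = 1/4
check: Δy/Fy = (-197/200) / (-197/50) = 1/4 ✓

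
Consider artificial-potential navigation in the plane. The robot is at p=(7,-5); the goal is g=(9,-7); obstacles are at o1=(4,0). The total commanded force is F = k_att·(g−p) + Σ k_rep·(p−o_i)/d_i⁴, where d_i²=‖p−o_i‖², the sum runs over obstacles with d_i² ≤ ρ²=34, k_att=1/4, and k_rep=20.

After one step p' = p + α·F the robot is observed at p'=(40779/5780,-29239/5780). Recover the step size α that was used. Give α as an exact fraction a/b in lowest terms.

F_att = 1/4·(g−p) = 1/4·(2,-2) = (0.5000,-0.5000)
o1: d²=34 ≤ ρ²=34; F_rep = 20·(3,-5)/34² = (0.0519,-0.0865)
F = F_att + ΣF_rep = (0.5519,-0.5865)
Δp = p'−p = (0.0552,-0.0587); α = Δx/Fx = (319/5780) / (319/578) = 1/10
check: Δy/Fy = (-339/5780) / (-339/578) = 1/10 ✓

α = 1/10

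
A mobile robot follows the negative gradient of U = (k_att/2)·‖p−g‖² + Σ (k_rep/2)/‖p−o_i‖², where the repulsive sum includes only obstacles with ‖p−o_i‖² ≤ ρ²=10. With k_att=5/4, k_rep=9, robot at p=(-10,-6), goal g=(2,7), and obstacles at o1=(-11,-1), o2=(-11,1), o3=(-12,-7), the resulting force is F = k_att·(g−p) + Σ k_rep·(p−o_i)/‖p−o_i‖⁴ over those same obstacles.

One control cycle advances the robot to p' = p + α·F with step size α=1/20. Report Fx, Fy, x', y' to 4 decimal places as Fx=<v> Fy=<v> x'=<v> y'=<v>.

F_att = 5/4·(g−p) = 5/4·(12,13) = (15.0000,16.2500)
o1: d²=26 > ρ²=10 → inactive
o2: d²=50 > ρ²=10 → inactive
o3: d²=5 ≤ ρ²=10; F_rep = 9·(2,1)/5² = (0.7200,0.3600)
F = F_att + ΣF_rep = (15.7200,16.6100)
p' = p + 1/20·F = (-9.2140,-5.1695)

Fx=15.7200 Fy=16.6100 x'=-9.2140 y'=-5.1695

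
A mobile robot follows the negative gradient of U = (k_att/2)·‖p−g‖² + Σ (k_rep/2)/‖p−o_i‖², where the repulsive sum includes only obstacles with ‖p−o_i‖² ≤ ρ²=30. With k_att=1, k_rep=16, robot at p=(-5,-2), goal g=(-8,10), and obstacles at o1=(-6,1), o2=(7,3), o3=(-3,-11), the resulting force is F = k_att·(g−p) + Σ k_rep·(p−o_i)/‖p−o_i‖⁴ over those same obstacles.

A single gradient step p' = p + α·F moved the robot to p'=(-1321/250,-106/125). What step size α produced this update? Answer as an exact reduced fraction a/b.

α = 1/10

F_att = 1·(g−p) = 1·(-3,12) = (-3.0000,12.0000)
o1: d²=10 ≤ ρ²=30; F_rep = 16·(1,-3)/10² = (0.1600,-0.4800)
o2: d²=169 > ρ²=30 → inactive
o3: d²=85 > ρ²=30 → inactive
F = F_att + ΣF_rep = (-2.8400,11.5200)
Δp = p'−p = (-0.2840,1.1520); α = Δx/Fx = (-71/250) / (-71/25) = 1/10
check: Δy/Fy = (144/125) / (288/25) = 1/10 ✓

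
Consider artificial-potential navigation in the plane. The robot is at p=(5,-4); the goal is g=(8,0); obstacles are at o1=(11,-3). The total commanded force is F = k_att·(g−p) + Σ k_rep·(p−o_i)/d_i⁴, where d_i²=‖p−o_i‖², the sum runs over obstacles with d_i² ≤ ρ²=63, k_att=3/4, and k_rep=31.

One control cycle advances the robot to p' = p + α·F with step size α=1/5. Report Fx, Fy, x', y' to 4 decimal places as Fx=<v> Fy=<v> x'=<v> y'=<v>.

Fx=2.1141 Fy=2.9774 x'=5.4228 y'=-3.4045

F_att = 3/4·(g−p) = 3/4·(3,4) = (2.2500,3.0000)
o1: d²=37 ≤ ρ²=63; F_rep = 31·(-6,-1)/37² = (-0.1359,-0.0226)
F = F_att + ΣF_rep = (2.1141,2.9774)
p' = p + 1/5·F = (5.4228,-3.4045)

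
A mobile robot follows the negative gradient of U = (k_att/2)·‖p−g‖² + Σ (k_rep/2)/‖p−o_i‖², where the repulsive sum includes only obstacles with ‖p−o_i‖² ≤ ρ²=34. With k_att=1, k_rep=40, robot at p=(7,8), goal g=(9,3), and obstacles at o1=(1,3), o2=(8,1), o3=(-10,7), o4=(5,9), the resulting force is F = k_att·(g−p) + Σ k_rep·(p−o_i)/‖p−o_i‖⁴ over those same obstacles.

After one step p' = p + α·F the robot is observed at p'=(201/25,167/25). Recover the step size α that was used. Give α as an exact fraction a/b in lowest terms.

F_att = 1·(g−p) = 1·(2,-5) = (2.0000,-5.0000)
o1: d²=61 > ρ²=34 → inactive
o2: d²=50 > ρ²=34 → inactive
o3: d²=290 > ρ²=34 → inactive
o4: d²=5 ≤ ρ²=34; F_rep = 40·(2,-1)/5² = (3.2000,-1.6000)
F = F_att + ΣF_rep = (5.2000,-6.6000)
Δp = p'−p = (1.0400,-1.3200); α = Δx/Fx = (26/25) / (26/5) = 1/5
check: Δy/Fy = (-33/25) / (-33/5) = 1/5 ✓

α = 1/5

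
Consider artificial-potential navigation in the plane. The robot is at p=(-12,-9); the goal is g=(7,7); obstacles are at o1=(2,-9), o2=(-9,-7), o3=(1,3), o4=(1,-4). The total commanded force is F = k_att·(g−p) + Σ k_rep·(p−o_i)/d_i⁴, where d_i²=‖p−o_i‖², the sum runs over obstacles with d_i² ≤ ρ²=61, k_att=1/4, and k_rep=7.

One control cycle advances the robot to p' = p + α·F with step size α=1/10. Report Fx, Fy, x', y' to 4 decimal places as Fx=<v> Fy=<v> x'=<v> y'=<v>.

F_att = 1/4·(g−p) = 1/4·(19,16) = (4.7500,4.0000)
o1: d²=196 > ρ²=61 → inactive
o2: d²=13 ≤ ρ²=61; F_rep = 7·(-3,-2)/13² = (-0.1243,-0.0828)
o3: d²=313 > ρ²=61 → inactive
o4: d²=194 > ρ²=61 → inactive
F = F_att + ΣF_rep = (4.6257,3.9172)
p' = p + 1/10·F = (-11.5374,-8.6083)

Fx=4.6257 Fy=3.9172 x'=-11.5374 y'=-8.6083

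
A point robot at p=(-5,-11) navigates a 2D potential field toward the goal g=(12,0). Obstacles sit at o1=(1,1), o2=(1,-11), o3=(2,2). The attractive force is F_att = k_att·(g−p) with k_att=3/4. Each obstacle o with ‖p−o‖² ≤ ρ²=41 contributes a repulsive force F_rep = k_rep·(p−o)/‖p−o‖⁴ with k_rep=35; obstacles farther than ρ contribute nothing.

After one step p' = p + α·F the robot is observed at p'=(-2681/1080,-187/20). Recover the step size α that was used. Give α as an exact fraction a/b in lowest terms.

F_att = 3/4·(g−p) = 3/4·(17,11) = (12.7500,8.2500)
o1: d²=180 > ρ²=41 → inactive
o2: d²=36 ≤ ρ²=41; F_rep = 35·(-6,0)/36² = (-0.1620,0.0000)
o3: d²=218 > ρ²=41 → inactive
F = F_att + ΣF_rep = (12.5880,8.2500)
Δp = p'−p = (2.5176,1.6500); α = Δx/Fx = (2719/1080) / (2719/216) = 1/5
check: Δy/Fy = (33/20) / (33/4) = 1/5 ✓

α = 1/5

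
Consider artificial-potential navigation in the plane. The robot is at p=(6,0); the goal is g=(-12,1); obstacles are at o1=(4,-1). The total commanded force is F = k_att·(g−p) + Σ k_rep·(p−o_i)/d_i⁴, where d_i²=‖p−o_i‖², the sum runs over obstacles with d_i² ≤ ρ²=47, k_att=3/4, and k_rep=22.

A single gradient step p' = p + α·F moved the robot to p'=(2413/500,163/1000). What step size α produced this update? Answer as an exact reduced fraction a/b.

α = 1/10

F_att = 3/4·(g−p) = 3/4·(-18,1) = (-13.5000,0.7500)
o1: d²=5 ≤ ρ²=47; F_rep = 22·(2,1)/5² = (1.7600,0.8800)
F = F_att + ΣF_rep = (-11.7400,1.6300)
Δp = p'−p = (-1.1740,0.1630); α = Δx/Fx = (-587/500) / (-587/50) = 1/10
check: Δy/Fy = (163/1000) / (163/100) = 1/10 ✓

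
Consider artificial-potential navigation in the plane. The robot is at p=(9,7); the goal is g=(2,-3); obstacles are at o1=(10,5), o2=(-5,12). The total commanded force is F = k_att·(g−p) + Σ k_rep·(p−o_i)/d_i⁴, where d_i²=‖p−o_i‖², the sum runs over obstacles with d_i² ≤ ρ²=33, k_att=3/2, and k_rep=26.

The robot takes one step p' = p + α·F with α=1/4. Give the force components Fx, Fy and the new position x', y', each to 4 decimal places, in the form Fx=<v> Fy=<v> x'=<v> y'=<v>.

F_att = 3/2·(g−p) = 3/2·(-7,-10) = (-10.5000,-15.0000)
o1: d²=5 ≤ ρ²=33; F_rep = 26·(-1,2)/5² = (-1.0400,2.0800)
o2: d²=221 > ρ²=33 → inactive
F = F_att + ΣF_rep = (-11.5400,-12.9200)
p' = p + 1/4·F = (6.1150,3.7700)

Fx=-11.5400 Fy=-12.9200 x'=6.1150 y'=3.7700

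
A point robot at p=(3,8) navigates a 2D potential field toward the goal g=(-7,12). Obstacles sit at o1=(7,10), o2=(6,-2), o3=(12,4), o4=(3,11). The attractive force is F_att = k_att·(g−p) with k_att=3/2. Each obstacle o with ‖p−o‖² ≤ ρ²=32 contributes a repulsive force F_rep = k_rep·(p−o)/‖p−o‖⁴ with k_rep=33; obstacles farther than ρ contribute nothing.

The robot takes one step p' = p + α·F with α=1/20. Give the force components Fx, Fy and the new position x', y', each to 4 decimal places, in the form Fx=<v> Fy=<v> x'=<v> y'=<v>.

Fx=-15.3300 Fy=4.6128 x'=2.2335 y'=8.2306

F_att = 3/2·(g−p) = 3/2·(-10,4) = (-15.0000,6.0000)
o1: d²=20 ≤ ρ²=32; F_rep = 33·(-4,-2)/20² = (-0.3300,-0.1650)
o2: d²=109 > ρ²=32 → inactive
o3: d²=97 > ρ²=32 → inactive
o4: d²=9 ≤ ρ²=32; F_rep = 33·(0,-3)/9² = (0.0000,-1.2222)
F = F_att + ΣF_rep = (-15.3300,4.6128)
p' = p + 1/20·F = (2.2335,8.2306)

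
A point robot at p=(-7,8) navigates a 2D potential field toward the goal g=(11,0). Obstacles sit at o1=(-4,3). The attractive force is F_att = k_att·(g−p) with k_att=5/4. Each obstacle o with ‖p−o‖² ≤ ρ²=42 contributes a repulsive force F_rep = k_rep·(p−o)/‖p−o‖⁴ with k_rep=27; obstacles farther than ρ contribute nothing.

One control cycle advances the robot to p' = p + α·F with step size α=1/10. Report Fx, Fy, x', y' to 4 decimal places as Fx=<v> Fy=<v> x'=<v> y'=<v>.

Fx=22.4299 Fy=-9.8832 x'=-4.7570 y'=7.0117

F_att = 5/4·(g−p) = 5/4·(18,-8) = (22.5000,-10.0000)
o1: d²=34 ≤ ρ²=42; F_rep = 27·(-3,5)/34² = (-0.0701,0.1168)
F = F_att + ΣF_rep = (22.4299,-9.8832)
p' = p + 1/10·F = (-4.7570,7.0117)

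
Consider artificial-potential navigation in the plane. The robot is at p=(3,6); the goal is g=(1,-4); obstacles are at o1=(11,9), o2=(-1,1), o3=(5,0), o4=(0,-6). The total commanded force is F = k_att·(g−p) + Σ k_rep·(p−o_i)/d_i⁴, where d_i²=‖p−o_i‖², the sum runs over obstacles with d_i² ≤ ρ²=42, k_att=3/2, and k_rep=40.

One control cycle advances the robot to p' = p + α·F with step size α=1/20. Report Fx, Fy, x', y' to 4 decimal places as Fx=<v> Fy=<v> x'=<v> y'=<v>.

F_att = 3/2·(g−p) = 3/2·(-2,-10) = (-3.0000,-15.0000)
o1: d²=73 > ρ²=42 → inactive
o2: d²=41 ≤ ρ²=42; F_rep = 40·(4,5)/41² = (0.0952,0.1190)
o3: d²=40 ≤ ρ²=42; F_rep = 40·(-2,6)/40² = (-0.0500,0.1500)
o4: d²=153 > ρ²=42 → inactive
F = F_att + ΣF_rep = (-2.9548,-14.7310)
p' = p + 1/20·F = (2.8523,5.2634)

Fx=-2.9548 Fy=-14.7310 x'=2.8523 y'=5.2634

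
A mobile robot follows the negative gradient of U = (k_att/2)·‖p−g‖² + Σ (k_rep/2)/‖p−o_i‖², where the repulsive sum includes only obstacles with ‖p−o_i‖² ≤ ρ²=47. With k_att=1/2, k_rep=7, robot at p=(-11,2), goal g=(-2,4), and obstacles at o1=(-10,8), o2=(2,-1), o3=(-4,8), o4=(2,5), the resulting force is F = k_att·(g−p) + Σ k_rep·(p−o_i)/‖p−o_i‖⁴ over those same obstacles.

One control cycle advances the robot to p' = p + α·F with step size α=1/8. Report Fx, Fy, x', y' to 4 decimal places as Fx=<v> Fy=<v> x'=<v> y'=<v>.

F_att = 1/2·(g−p) = 1/2·(9,2) = (4.5000,1.0000)
o1: d²=37 ≤ ρ²=47; F_rep = 7·(-1,-6)/37² = (-0.0051,-0.0307)
o2: d²=178 > ρ²=47 → inactive
o3: d²=85 > ρ²=47 → inactive
o4: d²=178 > ρ²=47 → inactive
F = F_att + ΣF_rep = (4.4949,0.9693)
p' = p + 1/8·F = (-10.4381,2.1212)

Fx=4.4949 Fy=0.9693 x'=-10.4381 y'=2.1212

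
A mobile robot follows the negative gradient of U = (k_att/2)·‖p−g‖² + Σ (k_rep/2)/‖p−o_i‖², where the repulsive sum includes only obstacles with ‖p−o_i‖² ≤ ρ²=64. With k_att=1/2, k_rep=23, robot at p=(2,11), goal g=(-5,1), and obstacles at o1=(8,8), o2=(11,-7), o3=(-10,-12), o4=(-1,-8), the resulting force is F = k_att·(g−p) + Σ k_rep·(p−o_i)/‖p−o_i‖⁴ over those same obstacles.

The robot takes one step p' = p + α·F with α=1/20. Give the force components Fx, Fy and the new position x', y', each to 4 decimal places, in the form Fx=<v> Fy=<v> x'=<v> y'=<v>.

Fx=-3.5681 Fy=-4.9659 x'=1.8216 y'=10.7517

F_att = 1/2·(g−p) = 1/2·(-7,-10) = (-3.5000,-5.0000)
o1: d²=45 ≤ ρ²=64; F_rep = 23·(-6,3)/45² = (-0.0681,0.0341)
o2: d²=405 > ρ²=64 → inactive
o3: d²=673 > ρ²=64 → inactive
o4: d²=370 > ρ²=64 → inactive
F = F_att + ΣF_rep = (-3.5681,-4.9659)
p' = p + 1/20·F = (1.8216,10.7517)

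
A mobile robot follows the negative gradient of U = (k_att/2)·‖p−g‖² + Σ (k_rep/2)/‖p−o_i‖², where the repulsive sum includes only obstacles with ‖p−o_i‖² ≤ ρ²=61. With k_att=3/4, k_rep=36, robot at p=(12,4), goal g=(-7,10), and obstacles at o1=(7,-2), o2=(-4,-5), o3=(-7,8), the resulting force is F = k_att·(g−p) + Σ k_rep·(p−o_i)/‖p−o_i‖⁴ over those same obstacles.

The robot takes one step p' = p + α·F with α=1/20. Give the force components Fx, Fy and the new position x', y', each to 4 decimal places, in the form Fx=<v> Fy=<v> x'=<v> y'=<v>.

F_att = 3/4·(g−p) = 3/4·(-19,6) = (-14.2500,4.5000)
o1: d²=61 ≤ ρ²=61; F_rep = 36·(5,6)/61² = (0.0484,0.0580)
o2: d²=337 > ρ²=61 → inactive
o3: d²=377 > ρ²=61 → inactive
F = F_att + ΣF_rep = (-14.2016,4.5580)
p' = p + 1/20·F = (11.2899,4.2279)

Fx=-14.2016 Fy=4.5580 x'=11.2899 y'=4.2279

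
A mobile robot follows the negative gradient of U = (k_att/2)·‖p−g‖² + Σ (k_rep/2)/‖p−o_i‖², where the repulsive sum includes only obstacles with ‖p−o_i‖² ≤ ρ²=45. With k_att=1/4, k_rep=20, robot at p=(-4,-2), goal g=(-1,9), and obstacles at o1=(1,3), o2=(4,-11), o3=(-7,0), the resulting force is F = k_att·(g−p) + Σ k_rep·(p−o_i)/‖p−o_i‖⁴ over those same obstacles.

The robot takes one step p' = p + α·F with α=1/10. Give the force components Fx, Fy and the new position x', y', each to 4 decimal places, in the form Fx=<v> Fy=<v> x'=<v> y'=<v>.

F_att = 1/4·(g−p) = 1/4·(3,11) = (0.7500,2.7500)
o1: d²=50 > ρ²=45 → inactive
o2: d²=145 > ρ²=45 → inactive
o3: d²=13 ≤ ρ²=45; F_rep = 20·(3,-2)/13² = (0.3550,-0.2367)
F = F_att + ΣF_rep = (1.1050,2.5133)
p' = p + 1/10·F = (-3.8895,-1.7487)

Fx=1.1050 Fy=2.5133 x'=-3.8895 y'=-1.7487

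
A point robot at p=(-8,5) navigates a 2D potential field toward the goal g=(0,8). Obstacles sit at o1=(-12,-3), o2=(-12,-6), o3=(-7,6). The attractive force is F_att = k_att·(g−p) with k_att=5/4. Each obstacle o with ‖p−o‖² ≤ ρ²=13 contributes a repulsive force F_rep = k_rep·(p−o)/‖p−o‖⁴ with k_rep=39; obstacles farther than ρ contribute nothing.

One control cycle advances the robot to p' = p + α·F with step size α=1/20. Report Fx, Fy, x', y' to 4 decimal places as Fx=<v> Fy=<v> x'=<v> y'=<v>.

F_att = 5/4·(g−p) = 5/4·(8,3) = (10.0000,3.7500)
o1: d²=80 > ρ²=13 → inactive
o2: d²=137 > ρ²=13 → inactive
o3: d²=2 ≤ ρ²=13; F_rep = 39·(-1,-1)/2² = (-9.7500,-9.7500)
F = F_att + ΣF_rep = (0.2500,-6.0000)
p' = p + 1/20·F = (-7.9875,4.7000)

Fx=0.2500 Fy=-6.0000 x'=-7.9875 y'=4.7000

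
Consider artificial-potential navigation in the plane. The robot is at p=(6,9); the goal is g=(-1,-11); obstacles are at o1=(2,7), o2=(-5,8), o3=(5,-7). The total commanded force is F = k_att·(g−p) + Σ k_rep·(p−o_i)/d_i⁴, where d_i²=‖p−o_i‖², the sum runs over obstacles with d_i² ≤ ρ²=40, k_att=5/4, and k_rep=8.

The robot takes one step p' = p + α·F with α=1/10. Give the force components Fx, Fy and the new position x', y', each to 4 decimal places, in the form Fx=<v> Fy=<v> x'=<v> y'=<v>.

F_att = 5/4·(g−p) = 5/4·(-7,-20) = (-8.7500,-25.0000)
o1: d²=20 ≤ ρ²=40; F_rep = 8·(4,2)/20² = (0.0800,0.0400)
o2: d²=122 > ρ²=40 → inactive
o3: d²=257 > ρ²=40 → inactive
F = F_att + ΣF_rep = (-8.6700,-24.9600)
p' = p + 1/10·F = (5.1330,6.5040)

Fx=-8.6700 Fy=-24.9600 x'=5.1330 y'=6.5040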